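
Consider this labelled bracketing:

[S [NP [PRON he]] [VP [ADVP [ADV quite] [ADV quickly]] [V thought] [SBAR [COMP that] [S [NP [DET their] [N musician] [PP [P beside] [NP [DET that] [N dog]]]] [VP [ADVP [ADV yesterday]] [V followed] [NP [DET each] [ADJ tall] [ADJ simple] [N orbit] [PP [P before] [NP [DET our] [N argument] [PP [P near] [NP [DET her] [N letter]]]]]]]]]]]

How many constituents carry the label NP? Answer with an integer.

Scanning left to right, an opening `[NP` appears at word positions 1, 6, 9, 13, 18, 21 — 6 in total.

6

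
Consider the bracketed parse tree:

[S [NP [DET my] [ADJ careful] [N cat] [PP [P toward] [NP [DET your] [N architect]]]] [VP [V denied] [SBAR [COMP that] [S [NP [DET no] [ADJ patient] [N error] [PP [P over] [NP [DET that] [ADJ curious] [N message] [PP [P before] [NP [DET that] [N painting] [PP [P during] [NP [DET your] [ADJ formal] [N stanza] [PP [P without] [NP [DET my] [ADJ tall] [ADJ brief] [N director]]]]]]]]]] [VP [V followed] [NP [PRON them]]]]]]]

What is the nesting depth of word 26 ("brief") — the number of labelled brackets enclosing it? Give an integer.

14

Counting open brackets not yet closed at "brief": [S [VP [SBAR [S [NP [PP [NP [PP [NP [PP [NP [PP [NP [ADJ = 14.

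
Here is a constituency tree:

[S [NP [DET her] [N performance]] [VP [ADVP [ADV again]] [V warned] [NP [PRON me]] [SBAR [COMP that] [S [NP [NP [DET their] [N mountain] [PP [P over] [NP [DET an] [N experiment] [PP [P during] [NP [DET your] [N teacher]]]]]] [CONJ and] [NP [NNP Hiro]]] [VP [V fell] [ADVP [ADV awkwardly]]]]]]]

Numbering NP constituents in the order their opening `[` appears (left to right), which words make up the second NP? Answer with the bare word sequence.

me

The NP opening brackets appear, in order, over: "her performance"; "me"; "their mountain over an experiment during your teacher and Hiro"; "their mountain over an experiment during your teacher"; "an experiment during your teacher"; "your teacher"; "Hiro". The second one spans "me".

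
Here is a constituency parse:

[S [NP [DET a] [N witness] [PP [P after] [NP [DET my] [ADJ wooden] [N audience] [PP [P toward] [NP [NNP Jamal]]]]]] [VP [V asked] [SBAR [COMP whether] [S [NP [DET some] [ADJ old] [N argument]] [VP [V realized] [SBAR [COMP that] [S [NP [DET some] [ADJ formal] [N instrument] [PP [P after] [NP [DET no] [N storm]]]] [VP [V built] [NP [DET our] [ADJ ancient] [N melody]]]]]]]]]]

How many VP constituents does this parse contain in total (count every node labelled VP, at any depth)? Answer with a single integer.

Listing each VP by its span: [VP asked whether some old argument realized that some formal instrument after no storm built our ancient melody]; [VP realized that some formal instrument after no storm built our ancient melody]; [VP built our ancient melody] — that makes 3.

3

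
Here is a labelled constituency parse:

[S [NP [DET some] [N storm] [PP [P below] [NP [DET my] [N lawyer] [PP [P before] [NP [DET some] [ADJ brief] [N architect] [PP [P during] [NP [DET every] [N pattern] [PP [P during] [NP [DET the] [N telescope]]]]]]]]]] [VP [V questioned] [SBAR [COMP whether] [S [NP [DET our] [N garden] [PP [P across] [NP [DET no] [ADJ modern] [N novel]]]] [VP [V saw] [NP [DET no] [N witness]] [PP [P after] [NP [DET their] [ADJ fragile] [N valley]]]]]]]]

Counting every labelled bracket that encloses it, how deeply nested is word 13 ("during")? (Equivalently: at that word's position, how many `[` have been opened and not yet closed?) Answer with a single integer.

10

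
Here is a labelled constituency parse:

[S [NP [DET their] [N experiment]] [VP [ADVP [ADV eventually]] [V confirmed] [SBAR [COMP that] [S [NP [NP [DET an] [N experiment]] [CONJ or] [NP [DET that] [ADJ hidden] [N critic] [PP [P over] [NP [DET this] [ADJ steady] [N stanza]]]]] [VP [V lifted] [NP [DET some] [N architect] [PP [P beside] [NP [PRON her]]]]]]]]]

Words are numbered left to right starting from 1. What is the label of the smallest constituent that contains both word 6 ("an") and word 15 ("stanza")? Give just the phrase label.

NP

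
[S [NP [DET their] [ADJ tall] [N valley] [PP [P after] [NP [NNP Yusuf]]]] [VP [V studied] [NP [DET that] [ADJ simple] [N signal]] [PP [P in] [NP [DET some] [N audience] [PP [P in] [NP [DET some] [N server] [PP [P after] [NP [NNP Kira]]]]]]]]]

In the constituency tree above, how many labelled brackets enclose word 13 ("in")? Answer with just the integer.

Path from the root down to the word: S → VP → PP → NP → PP → P. That is 6 enclosing brackets.

6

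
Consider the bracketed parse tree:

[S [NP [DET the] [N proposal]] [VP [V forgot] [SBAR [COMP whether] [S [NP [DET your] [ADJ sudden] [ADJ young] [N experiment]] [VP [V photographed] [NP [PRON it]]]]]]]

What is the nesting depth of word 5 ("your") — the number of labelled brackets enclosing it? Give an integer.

6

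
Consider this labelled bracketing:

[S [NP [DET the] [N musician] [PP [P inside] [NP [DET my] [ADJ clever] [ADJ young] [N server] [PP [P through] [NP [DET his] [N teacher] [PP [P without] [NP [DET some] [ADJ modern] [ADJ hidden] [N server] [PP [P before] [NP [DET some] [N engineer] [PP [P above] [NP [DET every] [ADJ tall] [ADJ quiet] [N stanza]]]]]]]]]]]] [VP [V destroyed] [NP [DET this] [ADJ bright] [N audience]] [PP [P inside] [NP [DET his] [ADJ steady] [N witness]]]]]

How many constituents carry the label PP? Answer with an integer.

6

The PP constituents are: [PP inside my clever young server through his teacher without some modern hidden server before some engineer above every tall quiet stanza]; [PP through his teacher without some modern hidden server before some engineer above every tall quiet stanza]; [PP without some modern hidden server before some engineer above every tall quiet stanza]; [PP before some engineer above every tall quiet stanza]; [PP above every tall quiet stanza]; [PP inside his steady witness]. Total: 6.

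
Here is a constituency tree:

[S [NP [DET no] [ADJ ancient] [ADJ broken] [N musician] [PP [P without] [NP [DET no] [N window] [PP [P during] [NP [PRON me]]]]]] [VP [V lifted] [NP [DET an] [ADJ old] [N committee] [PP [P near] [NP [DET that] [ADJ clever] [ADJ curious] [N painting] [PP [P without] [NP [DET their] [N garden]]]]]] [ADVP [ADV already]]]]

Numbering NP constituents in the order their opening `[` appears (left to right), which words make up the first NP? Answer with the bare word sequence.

no ancient broken musician without no window during me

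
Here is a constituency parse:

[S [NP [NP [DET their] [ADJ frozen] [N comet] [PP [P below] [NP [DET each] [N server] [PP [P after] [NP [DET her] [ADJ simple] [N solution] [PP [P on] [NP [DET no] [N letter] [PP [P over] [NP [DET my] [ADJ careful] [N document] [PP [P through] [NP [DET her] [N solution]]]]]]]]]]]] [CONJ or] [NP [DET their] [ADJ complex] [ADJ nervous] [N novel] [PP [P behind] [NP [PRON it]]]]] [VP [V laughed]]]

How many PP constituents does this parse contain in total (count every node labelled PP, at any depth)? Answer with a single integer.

6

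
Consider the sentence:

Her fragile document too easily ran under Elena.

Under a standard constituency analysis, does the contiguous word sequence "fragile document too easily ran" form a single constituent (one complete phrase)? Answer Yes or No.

No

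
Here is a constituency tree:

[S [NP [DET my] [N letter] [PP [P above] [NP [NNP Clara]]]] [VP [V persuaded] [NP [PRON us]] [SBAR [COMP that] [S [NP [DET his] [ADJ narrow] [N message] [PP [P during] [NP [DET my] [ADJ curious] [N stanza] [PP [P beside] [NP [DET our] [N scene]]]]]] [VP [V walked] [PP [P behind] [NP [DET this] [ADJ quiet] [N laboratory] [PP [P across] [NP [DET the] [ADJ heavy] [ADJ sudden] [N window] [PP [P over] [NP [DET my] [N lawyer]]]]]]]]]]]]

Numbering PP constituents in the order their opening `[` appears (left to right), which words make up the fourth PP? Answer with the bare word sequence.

In left-to-right order the PP constituents are "above Clara"; "during my curious stanza beside our scene"; "beside our scene"; "behind this quiet laboratory across the heavy sudden window over my lawyer"; "across the heavy sudden window over my lawyer"; "over my lawyer". Number 4 is "behind this quiet laboratory across the heavy sudden window over my lawyer".

behind this quiet laboratory across the heavy sudden window over my lawyer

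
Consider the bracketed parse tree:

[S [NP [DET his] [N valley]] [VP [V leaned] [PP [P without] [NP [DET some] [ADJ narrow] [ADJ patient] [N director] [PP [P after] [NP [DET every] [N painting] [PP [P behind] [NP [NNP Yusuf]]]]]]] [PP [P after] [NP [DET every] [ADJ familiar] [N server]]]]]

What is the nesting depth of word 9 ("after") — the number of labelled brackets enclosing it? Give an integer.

6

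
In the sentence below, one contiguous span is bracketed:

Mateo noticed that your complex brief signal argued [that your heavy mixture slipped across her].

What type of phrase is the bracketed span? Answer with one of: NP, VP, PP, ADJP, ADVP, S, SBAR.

The bracketed span "that your heavy mixture slipped across her" is headed by "that", making it a subordinate clause (SBAR).

SBAR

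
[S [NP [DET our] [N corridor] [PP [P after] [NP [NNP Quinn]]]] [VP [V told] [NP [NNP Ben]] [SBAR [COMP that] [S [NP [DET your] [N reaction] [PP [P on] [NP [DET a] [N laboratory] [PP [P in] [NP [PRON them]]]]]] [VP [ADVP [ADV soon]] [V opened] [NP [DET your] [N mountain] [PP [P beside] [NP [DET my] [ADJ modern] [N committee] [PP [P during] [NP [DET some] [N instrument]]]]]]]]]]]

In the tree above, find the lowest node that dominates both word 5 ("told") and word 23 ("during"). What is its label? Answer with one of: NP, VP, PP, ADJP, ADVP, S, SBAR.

VP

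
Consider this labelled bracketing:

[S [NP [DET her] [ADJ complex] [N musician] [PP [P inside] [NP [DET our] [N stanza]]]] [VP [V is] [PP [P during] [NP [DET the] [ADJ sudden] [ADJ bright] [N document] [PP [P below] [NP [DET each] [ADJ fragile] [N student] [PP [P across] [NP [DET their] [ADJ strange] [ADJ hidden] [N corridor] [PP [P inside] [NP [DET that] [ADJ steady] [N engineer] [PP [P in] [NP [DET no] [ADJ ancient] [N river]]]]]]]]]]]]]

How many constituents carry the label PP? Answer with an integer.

Scanning left to right, an opening `[PP` appears at word positions 4, 8, 13, 17, 22, 26 — 6 in total.

6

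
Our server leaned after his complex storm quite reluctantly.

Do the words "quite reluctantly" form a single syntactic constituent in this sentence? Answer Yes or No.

"quite reluctantly" is exactly the adverb phrase [ADVP quite reluctantly], a complete constituent.

Yes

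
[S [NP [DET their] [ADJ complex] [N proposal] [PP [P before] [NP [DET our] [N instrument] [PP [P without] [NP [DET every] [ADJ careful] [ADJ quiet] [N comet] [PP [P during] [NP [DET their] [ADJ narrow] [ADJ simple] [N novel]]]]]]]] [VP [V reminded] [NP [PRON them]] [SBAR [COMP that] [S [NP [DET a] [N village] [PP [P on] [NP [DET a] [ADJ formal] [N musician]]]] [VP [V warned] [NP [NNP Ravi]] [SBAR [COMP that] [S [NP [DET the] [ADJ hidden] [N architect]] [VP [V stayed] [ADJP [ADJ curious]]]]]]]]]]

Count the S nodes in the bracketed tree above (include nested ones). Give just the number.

3

The S constituents are: [S their complex proposal before our instrument without every careful quiet comet during their narrow simple novel reminded them that a village on a formal musician warned Ravi that the hidden architect stayed curious]; [S a village on a formal musician warned Ravi that the hidden architect stayed curious]; [S the hidden architect stayed curious]. Total: 3.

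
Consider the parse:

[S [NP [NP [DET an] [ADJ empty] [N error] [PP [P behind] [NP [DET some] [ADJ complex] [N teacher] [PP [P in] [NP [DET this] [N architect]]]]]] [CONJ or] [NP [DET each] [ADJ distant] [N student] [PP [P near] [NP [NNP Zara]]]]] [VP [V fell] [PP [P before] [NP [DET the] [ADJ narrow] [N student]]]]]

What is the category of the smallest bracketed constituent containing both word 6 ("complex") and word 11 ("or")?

NP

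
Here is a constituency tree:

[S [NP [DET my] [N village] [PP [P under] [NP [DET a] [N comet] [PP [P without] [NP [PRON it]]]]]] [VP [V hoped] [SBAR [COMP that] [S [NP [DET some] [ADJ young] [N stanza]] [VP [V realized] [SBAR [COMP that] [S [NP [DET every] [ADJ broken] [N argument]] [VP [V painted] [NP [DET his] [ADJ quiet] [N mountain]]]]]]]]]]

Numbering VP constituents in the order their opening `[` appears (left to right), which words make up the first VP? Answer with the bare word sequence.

hoped that some young stanza realized that every broken argument painted his quiet mountain

The VP opening brackets appear, in order, over: "hoped that some young stanza realized that every broken argument painted his quiet mountain"; "realized that every broken argument painted his quiet mountain"; "painted his quiet mountain". The first one spans "hoped that some young stanza realized that every broken argument painted his quiet mountain".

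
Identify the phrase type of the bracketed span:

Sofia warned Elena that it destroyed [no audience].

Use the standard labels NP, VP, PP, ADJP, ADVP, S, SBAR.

"audience" is the head of the bracketed span, so the span is a noun phrase: NP.

NP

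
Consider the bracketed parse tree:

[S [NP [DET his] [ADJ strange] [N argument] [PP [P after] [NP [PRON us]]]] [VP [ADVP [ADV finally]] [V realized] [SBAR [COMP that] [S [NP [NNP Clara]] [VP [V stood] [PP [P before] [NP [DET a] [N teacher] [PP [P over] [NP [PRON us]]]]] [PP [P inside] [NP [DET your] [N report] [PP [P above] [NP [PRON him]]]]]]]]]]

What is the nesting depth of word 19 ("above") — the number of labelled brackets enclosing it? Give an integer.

9

Counting open brackets not yet closed at "above": [S [VP [SBAR [S [VP [PP [NP [PP [P = 9.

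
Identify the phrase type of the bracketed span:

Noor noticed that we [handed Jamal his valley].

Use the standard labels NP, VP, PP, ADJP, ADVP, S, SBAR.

VP

"handed" is the head of the bracketed span, so the span is a verb phrase: VP.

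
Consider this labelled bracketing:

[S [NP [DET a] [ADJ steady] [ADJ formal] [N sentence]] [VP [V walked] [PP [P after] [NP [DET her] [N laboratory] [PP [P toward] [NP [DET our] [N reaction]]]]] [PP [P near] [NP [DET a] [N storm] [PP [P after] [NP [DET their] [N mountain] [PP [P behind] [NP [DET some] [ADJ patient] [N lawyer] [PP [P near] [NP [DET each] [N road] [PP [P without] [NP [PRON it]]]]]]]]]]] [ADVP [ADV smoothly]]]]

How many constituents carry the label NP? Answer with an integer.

Listing each NP by its span: [NP a steady formal sentence]; [NP her laboratory toward our reaction]; [NP our reaction]; [NP a storm after their mountain behind some patient lawyer near each road without it]; [NP their mountain behind some patient lawyer near each road without it]; [NP some patient lawyer near each road without it] … — that makes 8.

8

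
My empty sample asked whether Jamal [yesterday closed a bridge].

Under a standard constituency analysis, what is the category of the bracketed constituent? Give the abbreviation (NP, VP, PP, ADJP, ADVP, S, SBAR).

VP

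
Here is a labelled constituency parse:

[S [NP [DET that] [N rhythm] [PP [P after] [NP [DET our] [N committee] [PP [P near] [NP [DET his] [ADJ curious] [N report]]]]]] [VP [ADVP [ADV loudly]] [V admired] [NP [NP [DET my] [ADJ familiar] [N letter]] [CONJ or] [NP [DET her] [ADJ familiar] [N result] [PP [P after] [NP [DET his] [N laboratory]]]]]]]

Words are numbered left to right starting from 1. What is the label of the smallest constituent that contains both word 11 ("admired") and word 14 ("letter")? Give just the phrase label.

The smallest bracket enclosing both words is [VP loudly admired my familiar letter or her familiar result after his laboratory], so the label is VP.

VP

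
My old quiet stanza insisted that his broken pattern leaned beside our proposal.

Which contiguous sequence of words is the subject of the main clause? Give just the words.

In the main clause the verb is "insisted"; the NP preceding it, "my old quiet stanza", is the subject.

my old quiet stanza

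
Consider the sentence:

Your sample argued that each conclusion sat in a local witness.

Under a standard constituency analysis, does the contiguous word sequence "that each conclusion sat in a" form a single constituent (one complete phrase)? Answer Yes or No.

No

The smallest constituent containing the whole sequence is the subordinate clause [SBAR that each conclusion sat in a local witness], but the sequence is only part of it — it straddles the boundary between complementizer "that" and clause "each conclusion sat in a local witness".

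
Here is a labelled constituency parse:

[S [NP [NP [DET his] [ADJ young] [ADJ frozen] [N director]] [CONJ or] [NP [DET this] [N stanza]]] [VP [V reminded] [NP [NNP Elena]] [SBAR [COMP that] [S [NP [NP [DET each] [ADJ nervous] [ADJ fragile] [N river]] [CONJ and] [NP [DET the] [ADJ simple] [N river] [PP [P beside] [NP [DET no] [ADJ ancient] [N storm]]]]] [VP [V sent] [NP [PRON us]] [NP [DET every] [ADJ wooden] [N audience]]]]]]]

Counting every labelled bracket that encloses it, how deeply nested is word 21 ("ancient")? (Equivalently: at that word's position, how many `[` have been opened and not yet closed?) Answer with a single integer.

9

Path from the root down to the word: S → VP → SBAR → S → NP → NP → PP → NP → ADJ. That is 9 enclosing brackets.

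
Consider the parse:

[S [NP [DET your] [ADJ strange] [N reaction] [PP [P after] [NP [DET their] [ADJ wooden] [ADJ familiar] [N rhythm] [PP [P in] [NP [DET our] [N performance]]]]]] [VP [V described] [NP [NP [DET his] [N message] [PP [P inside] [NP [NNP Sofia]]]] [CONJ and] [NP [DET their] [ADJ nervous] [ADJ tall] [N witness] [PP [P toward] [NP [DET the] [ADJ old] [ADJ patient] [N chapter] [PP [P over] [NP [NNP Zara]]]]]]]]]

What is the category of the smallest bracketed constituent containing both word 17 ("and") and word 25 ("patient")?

NP

The smallest bracket enclosing both words is [NP his message inside Sofia and their nervous tall witness toward the old patient chapter over Zara], so the label is NP.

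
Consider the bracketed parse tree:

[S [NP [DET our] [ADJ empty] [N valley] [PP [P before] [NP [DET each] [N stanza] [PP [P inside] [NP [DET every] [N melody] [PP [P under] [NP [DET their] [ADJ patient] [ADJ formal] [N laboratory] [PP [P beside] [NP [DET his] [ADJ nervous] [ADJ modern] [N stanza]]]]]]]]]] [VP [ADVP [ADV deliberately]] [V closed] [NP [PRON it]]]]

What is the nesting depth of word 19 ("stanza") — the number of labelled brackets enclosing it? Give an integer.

11

Counting open brackets not yet closed at "stanza": [S [NP [PP [NP [PP [NP [PP [NP [PP [NP [N = 11.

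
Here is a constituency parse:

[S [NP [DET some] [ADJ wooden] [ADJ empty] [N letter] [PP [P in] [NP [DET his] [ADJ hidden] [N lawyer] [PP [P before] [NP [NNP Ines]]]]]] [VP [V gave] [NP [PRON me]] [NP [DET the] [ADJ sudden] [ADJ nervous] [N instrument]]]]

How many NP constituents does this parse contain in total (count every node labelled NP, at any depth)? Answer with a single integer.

5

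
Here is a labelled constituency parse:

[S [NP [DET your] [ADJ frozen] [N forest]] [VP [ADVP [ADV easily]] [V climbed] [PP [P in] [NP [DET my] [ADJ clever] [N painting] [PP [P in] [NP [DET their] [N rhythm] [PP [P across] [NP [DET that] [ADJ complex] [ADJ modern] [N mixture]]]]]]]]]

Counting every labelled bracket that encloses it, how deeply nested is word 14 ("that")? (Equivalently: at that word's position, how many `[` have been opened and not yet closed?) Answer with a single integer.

9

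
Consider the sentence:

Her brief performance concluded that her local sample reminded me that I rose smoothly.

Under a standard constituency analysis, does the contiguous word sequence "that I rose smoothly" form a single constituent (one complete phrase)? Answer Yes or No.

Yes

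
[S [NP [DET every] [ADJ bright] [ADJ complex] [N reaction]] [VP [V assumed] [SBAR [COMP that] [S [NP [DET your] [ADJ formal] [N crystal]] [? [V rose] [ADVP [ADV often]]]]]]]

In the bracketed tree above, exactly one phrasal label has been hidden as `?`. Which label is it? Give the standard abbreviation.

VP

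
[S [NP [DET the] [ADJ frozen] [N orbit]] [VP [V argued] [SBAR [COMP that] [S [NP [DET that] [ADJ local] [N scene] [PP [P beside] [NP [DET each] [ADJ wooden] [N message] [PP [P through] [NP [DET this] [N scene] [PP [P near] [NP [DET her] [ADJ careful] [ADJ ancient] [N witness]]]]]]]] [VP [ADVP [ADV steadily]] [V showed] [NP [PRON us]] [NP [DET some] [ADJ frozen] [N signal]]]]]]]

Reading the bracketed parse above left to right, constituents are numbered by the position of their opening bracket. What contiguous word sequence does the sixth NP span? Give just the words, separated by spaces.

us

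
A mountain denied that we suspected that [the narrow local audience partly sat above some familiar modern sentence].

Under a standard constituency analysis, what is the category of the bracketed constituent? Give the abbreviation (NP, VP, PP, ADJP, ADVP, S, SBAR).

S

The bracketed span "the narrow local audience partly sat above some familiar modern sentence" is headed by "sat", making it a clause (S).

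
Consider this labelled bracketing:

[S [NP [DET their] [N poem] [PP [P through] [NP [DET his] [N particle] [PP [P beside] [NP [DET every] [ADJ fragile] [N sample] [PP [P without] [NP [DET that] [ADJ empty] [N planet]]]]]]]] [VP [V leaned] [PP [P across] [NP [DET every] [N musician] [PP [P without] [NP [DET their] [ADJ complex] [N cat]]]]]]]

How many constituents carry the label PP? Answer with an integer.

5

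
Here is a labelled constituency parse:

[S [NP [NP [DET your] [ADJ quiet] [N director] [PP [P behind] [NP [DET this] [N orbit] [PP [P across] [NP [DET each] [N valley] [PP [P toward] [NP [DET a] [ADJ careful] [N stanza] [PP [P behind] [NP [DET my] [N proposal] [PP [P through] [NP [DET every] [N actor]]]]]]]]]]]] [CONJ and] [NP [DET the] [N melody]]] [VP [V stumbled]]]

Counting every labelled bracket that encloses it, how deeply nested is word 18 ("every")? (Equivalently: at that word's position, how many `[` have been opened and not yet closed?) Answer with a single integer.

14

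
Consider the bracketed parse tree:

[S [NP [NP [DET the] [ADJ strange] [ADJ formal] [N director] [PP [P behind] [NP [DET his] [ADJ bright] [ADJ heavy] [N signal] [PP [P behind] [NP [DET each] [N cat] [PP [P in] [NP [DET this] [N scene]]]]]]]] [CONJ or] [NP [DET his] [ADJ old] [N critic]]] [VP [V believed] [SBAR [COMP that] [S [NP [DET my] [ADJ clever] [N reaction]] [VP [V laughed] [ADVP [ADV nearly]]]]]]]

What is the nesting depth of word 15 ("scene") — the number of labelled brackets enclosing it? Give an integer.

10

Counting open brackets not yet closed at "scene": [S [NP [NP [PP [NP [PP [NP [PP [NP [N = 10.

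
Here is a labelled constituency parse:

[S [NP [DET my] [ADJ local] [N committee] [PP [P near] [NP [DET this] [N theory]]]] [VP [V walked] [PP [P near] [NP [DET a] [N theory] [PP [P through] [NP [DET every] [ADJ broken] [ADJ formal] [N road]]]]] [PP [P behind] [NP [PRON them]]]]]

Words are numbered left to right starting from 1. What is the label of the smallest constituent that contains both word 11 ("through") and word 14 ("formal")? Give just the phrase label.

PP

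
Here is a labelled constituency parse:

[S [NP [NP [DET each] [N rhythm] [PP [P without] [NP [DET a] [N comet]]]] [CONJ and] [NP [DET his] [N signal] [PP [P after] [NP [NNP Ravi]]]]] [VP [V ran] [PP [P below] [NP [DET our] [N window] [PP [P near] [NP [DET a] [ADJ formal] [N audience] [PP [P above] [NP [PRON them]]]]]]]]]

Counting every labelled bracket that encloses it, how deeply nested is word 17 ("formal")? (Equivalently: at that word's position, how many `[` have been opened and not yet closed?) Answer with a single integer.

7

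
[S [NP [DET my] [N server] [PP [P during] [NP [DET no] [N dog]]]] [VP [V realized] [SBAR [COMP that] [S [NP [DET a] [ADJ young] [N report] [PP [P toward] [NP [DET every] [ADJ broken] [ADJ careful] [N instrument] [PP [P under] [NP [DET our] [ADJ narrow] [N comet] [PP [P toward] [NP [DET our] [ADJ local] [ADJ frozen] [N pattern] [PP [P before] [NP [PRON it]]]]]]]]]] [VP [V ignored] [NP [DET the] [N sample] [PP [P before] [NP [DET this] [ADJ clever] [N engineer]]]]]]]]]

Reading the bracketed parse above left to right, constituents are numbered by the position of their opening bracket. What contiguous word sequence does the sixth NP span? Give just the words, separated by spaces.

our local frozen pattern before it

Opening `[NP` markers occur at word positions 1, 4, 8, 12, 17, 21, 26, 28, 31; the sixth of these opens the constituent [NP our local frozen pattern before it].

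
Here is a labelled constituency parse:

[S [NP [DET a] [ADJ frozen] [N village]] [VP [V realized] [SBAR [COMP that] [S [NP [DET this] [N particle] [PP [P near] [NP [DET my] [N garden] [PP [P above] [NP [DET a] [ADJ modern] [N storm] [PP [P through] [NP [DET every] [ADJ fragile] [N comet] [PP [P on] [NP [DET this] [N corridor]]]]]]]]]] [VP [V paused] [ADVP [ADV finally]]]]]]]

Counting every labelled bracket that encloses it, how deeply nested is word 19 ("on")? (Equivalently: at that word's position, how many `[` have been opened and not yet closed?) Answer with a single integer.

13

Counting open brackets not yet closed at "on": [S [VP [SBAR [S [NP [PP [NP [PP [NP [PP [NP [PP [P = 13.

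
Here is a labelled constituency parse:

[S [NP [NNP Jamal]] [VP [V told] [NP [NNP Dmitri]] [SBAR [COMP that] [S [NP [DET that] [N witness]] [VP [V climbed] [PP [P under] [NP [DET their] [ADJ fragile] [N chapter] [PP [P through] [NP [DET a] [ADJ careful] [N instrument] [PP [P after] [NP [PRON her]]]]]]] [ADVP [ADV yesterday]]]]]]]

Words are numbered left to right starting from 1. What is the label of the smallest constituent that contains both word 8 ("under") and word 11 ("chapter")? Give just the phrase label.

PP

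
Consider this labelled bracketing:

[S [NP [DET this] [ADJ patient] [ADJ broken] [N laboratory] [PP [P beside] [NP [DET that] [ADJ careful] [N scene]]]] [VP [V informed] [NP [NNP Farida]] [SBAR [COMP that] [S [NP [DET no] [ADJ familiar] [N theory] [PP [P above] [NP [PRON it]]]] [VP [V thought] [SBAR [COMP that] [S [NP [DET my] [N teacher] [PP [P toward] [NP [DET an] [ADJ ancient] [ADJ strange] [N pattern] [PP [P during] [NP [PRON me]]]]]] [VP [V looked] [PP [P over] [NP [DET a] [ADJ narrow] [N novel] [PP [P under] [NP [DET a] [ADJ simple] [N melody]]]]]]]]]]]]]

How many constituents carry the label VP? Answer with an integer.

3

Listing each VP by its span: [VP informed Farida that no familiar theory above it thought that my teacher toward an ancient strange pattern during me looked over a narrow novel under a simple melody]; [VP thought that my teacher toward an ancient strange pattern during me looked over a narrow novel under a simple melody]; [VP looked over a narrow novel under a simple melody] — that makes 3.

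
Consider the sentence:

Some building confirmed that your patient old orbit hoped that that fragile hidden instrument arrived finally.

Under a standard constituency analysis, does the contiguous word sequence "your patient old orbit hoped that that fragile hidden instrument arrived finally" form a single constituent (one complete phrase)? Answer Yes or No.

Yes

"your patient old orbit hoped that that fragile hidden instrument arrived finally" is exactly the clause [S your patient old orbit hoped that that fragile hidden instrument arrived finally], a complete constituent.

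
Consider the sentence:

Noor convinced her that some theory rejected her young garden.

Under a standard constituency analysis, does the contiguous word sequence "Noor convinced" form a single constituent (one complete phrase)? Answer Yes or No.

No

The smallest constituent containing the whole sequence is the clause [S Noor convinced her that some theory rejected her young garden], but the sequence is only part of it — it straddles the boundary between noun phrase "Noor" and verb phrase "convinced her that some theory rejected her young garden".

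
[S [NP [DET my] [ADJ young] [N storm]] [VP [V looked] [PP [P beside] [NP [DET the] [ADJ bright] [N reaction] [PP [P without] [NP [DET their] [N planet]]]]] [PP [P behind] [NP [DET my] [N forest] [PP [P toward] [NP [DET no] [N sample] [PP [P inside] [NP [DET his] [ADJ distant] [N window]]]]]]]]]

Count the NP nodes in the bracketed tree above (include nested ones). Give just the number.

6

The NP constituents are: [NP my young storm]; [NP the bright reaction without their planet]; [NP their planet]; [NP my forest toward no sample inside his distant window]; [NP no sample inside his distant window]; [NP his distant window]. Total: 6.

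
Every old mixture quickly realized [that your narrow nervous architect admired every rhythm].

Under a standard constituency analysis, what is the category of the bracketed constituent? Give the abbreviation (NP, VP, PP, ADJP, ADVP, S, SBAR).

"that" is the head of the bracketed span, so the span is a subordinate clause: SBAR.

SBAR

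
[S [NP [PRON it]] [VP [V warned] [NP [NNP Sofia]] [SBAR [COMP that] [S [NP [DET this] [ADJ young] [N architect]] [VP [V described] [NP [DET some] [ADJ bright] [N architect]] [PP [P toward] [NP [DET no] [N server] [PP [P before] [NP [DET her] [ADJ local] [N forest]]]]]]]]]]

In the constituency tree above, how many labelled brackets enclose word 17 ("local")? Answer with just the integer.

The word sits inside ADJ, which is inside NP, inside PP, inside NP, inside PP, inside VP, inside S, inside SBAR, inside VP, inside S — 10 brackets in all.

10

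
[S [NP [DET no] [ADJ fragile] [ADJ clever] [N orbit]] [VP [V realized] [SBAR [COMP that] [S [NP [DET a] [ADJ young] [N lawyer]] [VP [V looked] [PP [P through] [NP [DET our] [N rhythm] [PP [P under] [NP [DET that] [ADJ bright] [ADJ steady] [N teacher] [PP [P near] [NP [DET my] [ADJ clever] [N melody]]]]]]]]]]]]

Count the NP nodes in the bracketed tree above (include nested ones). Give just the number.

5

The NP constituents are: [NP no fragile clever orbit]; [NP a young lawyer]; [NP our rhythm under that bright steady teacher near my clever melody]; [NP that bright steady teacher near my clever melody]; [NP my clever melody]. Total: 5.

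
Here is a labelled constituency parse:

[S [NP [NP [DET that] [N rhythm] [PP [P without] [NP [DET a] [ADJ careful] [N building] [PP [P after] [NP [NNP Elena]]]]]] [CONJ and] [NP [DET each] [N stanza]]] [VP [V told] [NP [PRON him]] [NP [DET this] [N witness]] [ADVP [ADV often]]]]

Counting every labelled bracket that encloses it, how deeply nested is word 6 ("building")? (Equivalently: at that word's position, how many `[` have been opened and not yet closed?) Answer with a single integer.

6

Counting open brackets not yet closed at "building": [S [NP [NP [PP [NP [N = 6.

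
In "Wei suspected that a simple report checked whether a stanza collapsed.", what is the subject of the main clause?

Wei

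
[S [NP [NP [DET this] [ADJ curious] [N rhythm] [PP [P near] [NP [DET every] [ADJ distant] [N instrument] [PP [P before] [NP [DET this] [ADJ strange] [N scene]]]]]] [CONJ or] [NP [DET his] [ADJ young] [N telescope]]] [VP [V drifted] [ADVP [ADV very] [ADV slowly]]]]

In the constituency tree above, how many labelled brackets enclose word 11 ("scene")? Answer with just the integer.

The word sits inside N, which is inside NP, inside PP, inside NP, inside PP, inside NP, inside NP, inside S — 8 brackets in all.

8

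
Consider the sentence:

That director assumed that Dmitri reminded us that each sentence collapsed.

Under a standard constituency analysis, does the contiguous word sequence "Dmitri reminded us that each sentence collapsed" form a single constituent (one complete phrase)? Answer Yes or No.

Yes

The sequence corresponds to a single S node — the clause "Dmitri reminded us that each sentence collapsed".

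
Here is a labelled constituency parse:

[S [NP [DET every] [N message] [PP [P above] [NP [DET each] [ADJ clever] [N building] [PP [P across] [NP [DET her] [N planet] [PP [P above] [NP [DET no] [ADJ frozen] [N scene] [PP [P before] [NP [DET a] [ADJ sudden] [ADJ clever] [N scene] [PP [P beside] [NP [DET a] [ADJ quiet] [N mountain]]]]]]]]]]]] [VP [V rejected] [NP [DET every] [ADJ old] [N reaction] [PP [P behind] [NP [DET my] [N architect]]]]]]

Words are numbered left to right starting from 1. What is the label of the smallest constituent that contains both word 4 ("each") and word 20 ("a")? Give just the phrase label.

NP

Both words fall inside [NP each clever building across her planet above no frozen scene before a sudden clever scene beside a quiet mountain] (words 4–22), and no smaller constituent contains them both. Label: NP.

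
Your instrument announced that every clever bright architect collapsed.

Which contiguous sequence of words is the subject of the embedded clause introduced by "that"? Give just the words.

The subject of the embedded clause introduced by "that" is the NP immediately before the verb "collapsed": "every clever bright architect".

every clever bright architect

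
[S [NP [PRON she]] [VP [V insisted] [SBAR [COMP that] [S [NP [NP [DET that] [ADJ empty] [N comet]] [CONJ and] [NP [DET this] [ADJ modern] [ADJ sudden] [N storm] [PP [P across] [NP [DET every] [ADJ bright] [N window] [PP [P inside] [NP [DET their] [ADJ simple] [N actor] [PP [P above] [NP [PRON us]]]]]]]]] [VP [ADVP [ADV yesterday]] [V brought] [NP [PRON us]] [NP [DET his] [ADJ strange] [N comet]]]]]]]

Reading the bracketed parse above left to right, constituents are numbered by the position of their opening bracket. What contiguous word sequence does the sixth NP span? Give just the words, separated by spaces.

The NP opening brackets appear, in order, over: "she"; "that empty comet and this modern sudden storm across every bright window inside their simple actor above us"; "that empty comet"; "this modern sudden storm across every bright window inside their simple actor above us"; "every bright window inside their simple actor above us"; "their simple actor above us"; "us"; "us"; "his strange comet". The sixth one spans "their simple actor above us".

their simple actor above us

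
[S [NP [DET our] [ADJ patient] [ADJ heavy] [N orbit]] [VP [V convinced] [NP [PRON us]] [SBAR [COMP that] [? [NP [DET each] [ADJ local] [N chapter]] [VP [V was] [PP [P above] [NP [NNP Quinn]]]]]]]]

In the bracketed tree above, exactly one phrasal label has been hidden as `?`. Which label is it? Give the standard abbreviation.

S

The `?` node immediately contains: NP, VP. That is the internal structure of a clause, so the label is S.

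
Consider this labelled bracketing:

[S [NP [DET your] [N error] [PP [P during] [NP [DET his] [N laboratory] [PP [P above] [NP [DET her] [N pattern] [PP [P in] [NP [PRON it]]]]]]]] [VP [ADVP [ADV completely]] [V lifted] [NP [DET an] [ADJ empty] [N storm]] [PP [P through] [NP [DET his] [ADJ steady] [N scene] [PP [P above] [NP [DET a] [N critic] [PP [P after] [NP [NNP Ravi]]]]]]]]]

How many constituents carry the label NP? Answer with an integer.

The NP constituents are: [NP your error during his laboratory above her pattern in it]; [NP his laboratory above her pattern in it]; [NP her pattern in it]; [NP it]; [NP an empty storm]; [NP his steady scene above a critic after Ravi] …. Total: 8.

8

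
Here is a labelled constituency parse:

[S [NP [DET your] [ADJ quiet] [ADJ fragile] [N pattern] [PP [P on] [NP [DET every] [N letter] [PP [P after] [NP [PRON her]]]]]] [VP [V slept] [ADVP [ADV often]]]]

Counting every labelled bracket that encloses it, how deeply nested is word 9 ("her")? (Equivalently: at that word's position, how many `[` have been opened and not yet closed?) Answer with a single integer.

7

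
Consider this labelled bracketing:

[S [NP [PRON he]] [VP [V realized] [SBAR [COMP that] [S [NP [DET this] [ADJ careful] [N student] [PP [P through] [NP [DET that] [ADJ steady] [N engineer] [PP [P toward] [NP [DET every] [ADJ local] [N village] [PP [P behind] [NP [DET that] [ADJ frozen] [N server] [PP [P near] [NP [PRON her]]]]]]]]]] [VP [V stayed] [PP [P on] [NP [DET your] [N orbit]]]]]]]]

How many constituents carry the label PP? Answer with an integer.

Listing each PP by its span: [PP through that steady engineer toward every local village behind that frozen server near her]; [PP toward every local village behind that frozen server near her]; [PP behind that frozen server near her]; [PP near her]; [PP on your orbit] — that makes 5.

5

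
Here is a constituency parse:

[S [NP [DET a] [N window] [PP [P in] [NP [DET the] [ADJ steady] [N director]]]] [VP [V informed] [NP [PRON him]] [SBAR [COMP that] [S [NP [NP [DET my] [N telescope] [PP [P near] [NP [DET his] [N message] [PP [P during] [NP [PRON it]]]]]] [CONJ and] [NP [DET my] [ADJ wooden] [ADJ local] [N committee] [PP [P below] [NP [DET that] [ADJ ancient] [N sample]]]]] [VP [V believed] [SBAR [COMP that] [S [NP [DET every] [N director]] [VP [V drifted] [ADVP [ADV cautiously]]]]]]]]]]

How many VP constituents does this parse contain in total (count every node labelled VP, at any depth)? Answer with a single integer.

Scanning left to right, an opening `[VP` appears at word positions 7, 26, 30 — 3 in total.

3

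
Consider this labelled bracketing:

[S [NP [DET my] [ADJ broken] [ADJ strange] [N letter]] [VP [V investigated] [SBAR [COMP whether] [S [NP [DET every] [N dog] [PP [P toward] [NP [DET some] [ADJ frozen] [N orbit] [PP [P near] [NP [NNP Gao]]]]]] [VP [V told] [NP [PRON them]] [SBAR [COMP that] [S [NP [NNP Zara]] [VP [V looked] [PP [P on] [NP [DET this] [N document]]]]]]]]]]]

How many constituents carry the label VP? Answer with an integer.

Listing each VP by its span: [VP investigated whether every dog toward some frozen orbit near Gao told them that Zara looked on this document]; [VP told them that Zara looked on this document]; [VP looked on this document] — that makes 3.

3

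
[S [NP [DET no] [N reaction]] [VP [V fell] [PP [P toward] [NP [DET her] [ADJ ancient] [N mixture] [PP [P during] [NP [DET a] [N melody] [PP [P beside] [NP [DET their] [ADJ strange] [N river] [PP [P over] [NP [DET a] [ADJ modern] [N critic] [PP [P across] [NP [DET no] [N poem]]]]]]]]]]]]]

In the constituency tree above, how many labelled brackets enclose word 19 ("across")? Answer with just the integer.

Counting open brackets not yet closed at "across": [S [VP [PP [NP [PP [NP [PP [NP [PP [NP [PP [P = 12.

12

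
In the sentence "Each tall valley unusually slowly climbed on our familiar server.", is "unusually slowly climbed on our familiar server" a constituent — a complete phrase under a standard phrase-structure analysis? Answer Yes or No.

Yes

These words form the whole verb phrase headed by "climbed", so yes — one constituent.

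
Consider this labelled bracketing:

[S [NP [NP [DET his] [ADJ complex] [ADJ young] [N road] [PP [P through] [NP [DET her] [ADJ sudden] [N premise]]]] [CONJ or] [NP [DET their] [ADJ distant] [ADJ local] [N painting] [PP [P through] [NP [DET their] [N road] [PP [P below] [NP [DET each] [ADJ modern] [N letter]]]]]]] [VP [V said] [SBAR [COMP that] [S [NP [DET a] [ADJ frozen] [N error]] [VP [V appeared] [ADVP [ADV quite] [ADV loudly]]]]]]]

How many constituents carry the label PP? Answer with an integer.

3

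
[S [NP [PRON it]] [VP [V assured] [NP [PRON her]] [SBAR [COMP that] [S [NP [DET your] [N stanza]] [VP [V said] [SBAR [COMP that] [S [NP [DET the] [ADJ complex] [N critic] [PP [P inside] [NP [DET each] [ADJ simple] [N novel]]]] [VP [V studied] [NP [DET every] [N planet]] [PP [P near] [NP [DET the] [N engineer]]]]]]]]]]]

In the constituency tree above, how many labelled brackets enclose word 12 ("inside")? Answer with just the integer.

10

Counting open brackets not yet closed at "inside": [S [VP [SBAR [S [VP [SBAR [S [NP [PP [P = 10.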